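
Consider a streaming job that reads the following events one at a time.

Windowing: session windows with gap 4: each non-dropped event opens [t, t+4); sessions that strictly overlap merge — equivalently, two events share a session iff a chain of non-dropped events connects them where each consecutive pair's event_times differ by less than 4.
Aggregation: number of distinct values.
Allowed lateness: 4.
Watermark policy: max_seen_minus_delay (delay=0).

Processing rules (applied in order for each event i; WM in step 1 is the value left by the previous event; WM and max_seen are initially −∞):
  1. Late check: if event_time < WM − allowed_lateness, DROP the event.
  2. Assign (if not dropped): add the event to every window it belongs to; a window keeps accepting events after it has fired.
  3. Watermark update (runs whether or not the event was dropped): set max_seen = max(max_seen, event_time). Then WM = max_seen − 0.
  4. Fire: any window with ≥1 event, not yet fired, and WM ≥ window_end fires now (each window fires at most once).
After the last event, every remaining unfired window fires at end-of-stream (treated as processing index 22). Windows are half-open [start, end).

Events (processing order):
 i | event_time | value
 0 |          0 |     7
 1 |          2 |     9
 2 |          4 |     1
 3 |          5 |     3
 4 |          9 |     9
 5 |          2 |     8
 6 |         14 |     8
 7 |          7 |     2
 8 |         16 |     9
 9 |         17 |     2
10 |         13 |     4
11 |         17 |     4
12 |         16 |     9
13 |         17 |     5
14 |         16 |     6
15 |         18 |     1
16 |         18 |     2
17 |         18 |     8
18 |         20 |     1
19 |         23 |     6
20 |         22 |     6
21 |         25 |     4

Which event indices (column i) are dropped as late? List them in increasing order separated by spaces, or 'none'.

i=0 t=0 v=7: → [0,4); WM=0
i=1 t=2 v=9: → [0,6); WM=2
i=2 t=4 v=1: → [0,8); WM=4
i=3 t=5 v=3: → [0,9); WM=5
i=4 t=9 v=9: → [9,13); WM=9
i=5 t=2 v=8: DROP (t<9-4); WM=9
i=6 t=14 v=8: → [14,18); WM=14
i=7 t=7 v=2: DROP (t<14-4); WM=14
i=8 t=16 v=9: → [14,20); WM=16
i=9 t=17 v=2: → [14,21); WM=17
i=10 t=13 v=4: → [13,21); WM=17
i=11 t=17 v=4: → [13,21); WM=17
i=12 t=16 v=9: → [13,21); WM=17
i=13 t=17 v=5: → [13,21); WM=17
i=14 t=16 v=6: → [13,21); WM=17
i=15 t=18 v=1: → [13,22); WM=18
i=16 t=18 v=2: → [13,22); WM=18
i=17 t=18 v=8: → [13,22); WM=18
i=18 t=20 v=1: → [13,24); WM=20
i=19 t=23 v=6: → [13,27); WM=23
i=20 t=22 v=6: → [13,27); WM=23
i=21 t=25 v=4: → [13,29); WM=25

5 7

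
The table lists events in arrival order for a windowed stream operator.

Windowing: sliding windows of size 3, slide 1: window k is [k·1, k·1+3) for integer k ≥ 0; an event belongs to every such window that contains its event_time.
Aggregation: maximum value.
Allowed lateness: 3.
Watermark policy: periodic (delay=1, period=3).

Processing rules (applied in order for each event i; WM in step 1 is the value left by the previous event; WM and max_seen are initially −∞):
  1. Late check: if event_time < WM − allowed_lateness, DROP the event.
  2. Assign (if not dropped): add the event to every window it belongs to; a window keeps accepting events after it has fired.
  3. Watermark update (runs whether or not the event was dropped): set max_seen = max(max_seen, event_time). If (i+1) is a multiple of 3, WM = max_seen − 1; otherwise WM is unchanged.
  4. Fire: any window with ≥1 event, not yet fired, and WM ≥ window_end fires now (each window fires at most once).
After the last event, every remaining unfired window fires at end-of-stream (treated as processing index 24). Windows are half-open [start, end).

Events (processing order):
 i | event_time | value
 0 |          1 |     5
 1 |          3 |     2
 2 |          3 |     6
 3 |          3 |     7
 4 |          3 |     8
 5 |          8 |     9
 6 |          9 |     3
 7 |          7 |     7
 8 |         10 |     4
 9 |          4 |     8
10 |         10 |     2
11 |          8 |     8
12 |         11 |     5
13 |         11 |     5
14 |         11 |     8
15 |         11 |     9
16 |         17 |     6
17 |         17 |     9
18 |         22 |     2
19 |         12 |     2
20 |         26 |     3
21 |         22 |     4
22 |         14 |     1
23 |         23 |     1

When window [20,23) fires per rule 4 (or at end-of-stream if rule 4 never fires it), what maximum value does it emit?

2

i=0 t=1 v=5: → [1,4),[0,3); WM=−∞
i=1 t=3 v=2: → [3,6),[2,5),[1,4); WM=−∞
i=2 t=3 v=6: → [3,6),[2,5),[1,4); WM=2
i=3 t=3 v=7: → [3,6),[2,5),[1,4); WM=2
i=4 t=3 v=8: → [3,6),[2,5),[1,4); WM=2
i=5 t=8 v=9: → [8,11),[7,10),[6,9); WM=7; [0,3) fires=5 [1,4) fires=8 [2,5) fires=8 [3,6) fires=8
i=6 t=9 v=3: → [9,12),[8,11),[7,10); WM=7
i=7 t=7 v=7: → [7,10),[6,9),[5,8); WM=7
i=8 t=10 v=4: → [10,13),[9,12),[8,11); WM=9; [5,8) fires=7 [6,9) fires=9
i=9 t=4 v=8: DROP (t<9-3); WM=9
i=10 t=10 v=2: → [10,13),[9,12),[8,11); WM=9
i=11 t=8 v=8: → [8,11),[7,10),[6,9); WM=9
i=12 t=11 v=5: → [11,14),[10,13),[9,12); WM=9
i=13 t=11 v=5: → [11,14),[10,13),[9,12); WM=9
i=14 t=11 v=8: → [11,14),[10,13),[9,12); WM=10; [7,10) fires=9
i=15 t=11 v=9: → [11,14),[10,13),[9,12); WM=10
i=16 t=17 v=6: → [17,20),[16,19),[15,18); WM=10
i=17 t=17 v=9: → [17,20),[16,19),[15,18); WM=16; [8,11) fires=9 [9,12) fires=9 [10,13) fires=9 [11,14) fires=9
i=18 t=22 v=2: → [22,25),[21,24),[20,23); WM=16
i=19 t=12 v=2: DROP (t<16-3); WM=16
i=20 t=26 v=3: → [26,29),[25,28),[24,27); WM=25; [15,18) fires=9 [16,19) fires=9 [17,20) fires=9 [20,23) fires=2 [21,24) fires=2 [22,25) fires=2
i=21 t=22 v=4: → [22,25),[21,24),[20,23); WM=25
i=22 t=14 v=1: DROP (t<25-3); WM=25
i=23 t=23 v=1: → [23,26),[22,25),[21,24); WM=25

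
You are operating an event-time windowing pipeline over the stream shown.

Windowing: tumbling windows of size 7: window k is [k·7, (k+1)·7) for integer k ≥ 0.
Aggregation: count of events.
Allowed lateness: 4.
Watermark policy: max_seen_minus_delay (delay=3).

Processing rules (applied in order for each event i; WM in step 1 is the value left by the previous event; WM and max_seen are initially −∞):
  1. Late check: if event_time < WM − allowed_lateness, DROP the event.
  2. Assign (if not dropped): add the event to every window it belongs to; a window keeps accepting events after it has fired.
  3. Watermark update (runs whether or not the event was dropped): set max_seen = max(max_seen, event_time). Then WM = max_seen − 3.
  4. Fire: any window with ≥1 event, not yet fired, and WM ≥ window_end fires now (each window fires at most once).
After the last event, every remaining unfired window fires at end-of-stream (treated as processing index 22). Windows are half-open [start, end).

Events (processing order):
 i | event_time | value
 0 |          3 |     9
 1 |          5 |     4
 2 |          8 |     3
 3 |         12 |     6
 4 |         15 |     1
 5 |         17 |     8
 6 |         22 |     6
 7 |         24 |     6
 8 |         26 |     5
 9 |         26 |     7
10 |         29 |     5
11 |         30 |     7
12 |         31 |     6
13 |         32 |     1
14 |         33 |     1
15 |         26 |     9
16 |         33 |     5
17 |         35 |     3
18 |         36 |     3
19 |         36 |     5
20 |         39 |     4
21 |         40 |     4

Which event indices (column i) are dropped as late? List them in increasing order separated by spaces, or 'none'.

i=0 t=3 v=9: → [0,7); WM=0
i=1 t=5 v=4: → [0,7); WM=2
i=2 t=8 v=3: → [7,14); WM=5
i=3 t=12 v=6: → [7,14); WM=9; [0,7) fires=2
i=4 t=15 v=1: → [14,21); WM=12
i=5 t=17 v=8: → [14,21); WM=14; [7,14) fires=2
i=6 t=22 v=6: → [21,28); WM=19
i=7 t=24 v=6: → [21,28); WM=21; [14,21) fires=2
i=8 t=26 v=5: → [21,28); WM=23
i=9 t=26 v=7: → [21,28); WM=23
i=10 t=29 v=5: → [28,35); WM=26
i=11 t=30 v=7: → [28,35); WM=27
i=12 t=31 v=6: → [28,35); WM=28; [21,28) fires=4
i=13 t=32 v=1: → [28,35); WM=29
i=14 t=33 v=1: → [28,35); WM=30
i=15 t=26 v=9: → [21,28); WM=30
i=16 t=33 v=5: → [28,35); WM=30
i=17 t=35 v=3: → [35,42); WM=32
i=18 t=36 v=3: → [35,42); WM=33
i=19 t=36 v=5: → [35,42); WM=33
i=20 t=39 v=4: → [35,42); WM=36; [28,35) fires=6
i=21 t=40 v=4: → [35,42); WM=37

none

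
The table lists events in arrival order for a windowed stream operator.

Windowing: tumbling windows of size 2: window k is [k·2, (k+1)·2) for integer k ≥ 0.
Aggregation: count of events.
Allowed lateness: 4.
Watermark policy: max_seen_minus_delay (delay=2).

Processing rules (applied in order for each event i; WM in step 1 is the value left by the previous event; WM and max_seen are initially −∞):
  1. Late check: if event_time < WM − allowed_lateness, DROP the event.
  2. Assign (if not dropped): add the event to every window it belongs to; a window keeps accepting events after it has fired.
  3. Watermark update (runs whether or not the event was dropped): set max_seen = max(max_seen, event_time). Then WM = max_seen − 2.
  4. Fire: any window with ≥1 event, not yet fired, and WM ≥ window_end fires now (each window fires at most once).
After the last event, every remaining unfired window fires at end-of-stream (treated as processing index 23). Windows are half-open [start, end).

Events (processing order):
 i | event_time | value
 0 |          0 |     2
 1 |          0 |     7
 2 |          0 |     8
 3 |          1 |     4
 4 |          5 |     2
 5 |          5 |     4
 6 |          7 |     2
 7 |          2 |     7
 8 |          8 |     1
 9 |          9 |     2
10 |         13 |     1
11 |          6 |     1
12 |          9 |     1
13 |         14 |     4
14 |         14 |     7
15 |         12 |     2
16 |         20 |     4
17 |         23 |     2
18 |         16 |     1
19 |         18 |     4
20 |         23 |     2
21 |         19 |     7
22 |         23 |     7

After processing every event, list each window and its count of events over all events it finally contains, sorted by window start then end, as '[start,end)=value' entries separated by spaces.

[0,2)=4 [2,4)=1 [4,6)=2 [6,8)=1 [8,10)=3 [12,14)=2 [14,16)=2 [18,20)=2 [20,22)=1 [22,24)=3

i=0 t=0 v=2: → [0,2); WM=-2
i=1 t=0 v=7: → [0,2); WM=-2
i=2 t=0 v=8: → [0,2); WM=-2
i=3 t=1 v=4: → [0,2); WM=-1
i=4 t=5 v=2: → [4,6); WM=3; [0,2) fires=4
i=5 t=5 v=4: → [4,6); WM=3
i=6 t=7 v=2: → [6,8); WM=5
i=7 t=2 v=7: → [2,4); WM=5; [2,4) fires=1
i=8 t=8 v=1: → [8,10); WM=6; [4,6) fires=2
i=9 t=9 v=2: → [8,10); WM=7
i=10 t=13 v=1: → [12,14); WM=11; [6,8) fires=1 [8,10) fires=2
i=11 t=6 v=1: DROP (t<11-4); WM=11
i=12 t=9 v=1: → [8,10); WM=11
i=13 t=14 v=4: → [14,16); WM=12
i=14 t=14 v=7: → [14,16); WM=12
i=15 t=12 v=2: → [12,14); WM=12
i=16 t=20 v=4: → [20,22); WM=18; [12,14) fires=2 [14,16) fires=2
i=17 t=23 v=2: → [22,24); WM=21
i=18 t=16 v=1: DROP (t<21-4); WM=21
i=19 t=18 v=4: → [18,20); WM=21; [18,20) fires=1
i=20 t=23 v=2: → [22,24); WM=21
i=21 t=19 v=7: → [18,20); WM=21
i=22 t=23 v=7: → [22,24); WM=21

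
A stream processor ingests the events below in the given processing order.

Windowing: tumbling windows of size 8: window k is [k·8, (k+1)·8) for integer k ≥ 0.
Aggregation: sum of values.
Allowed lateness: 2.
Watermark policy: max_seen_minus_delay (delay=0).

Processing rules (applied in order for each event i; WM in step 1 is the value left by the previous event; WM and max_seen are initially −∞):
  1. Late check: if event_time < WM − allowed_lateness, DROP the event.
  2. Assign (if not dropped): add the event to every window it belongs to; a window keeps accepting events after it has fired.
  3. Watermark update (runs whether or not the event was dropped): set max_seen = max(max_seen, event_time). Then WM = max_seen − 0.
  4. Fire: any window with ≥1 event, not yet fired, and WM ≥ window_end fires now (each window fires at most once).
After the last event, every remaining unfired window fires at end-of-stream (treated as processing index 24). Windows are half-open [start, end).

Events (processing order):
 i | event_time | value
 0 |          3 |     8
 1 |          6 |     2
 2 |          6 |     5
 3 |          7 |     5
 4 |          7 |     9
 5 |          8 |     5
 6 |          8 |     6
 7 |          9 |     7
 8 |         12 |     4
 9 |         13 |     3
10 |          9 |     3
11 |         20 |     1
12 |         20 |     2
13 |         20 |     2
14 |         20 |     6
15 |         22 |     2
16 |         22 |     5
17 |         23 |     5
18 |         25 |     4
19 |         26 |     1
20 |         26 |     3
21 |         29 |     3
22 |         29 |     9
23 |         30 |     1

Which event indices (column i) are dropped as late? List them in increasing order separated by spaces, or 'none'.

10

i=0 t=3 v=8: → [0,8); WM=3
i=1 t=6 v=2: → [0,8); WM=6
i=2 t=6 v=5: → [0,8); WM=6
i=3 t=7 v=5: → [0,8); WM=7
i=4 t=7 v=9: → [0,8); WM=7
i=5 t=8 v=5: → [8,16); WM=8; [0,8) fires=29
i=6 t=8 v=6: → [8,16); WM=8
i=7 t=9 v=7: → [8,16); WM=9
i=8 t=12 v=4: → [8,16); WM=12
i=9 t=13 v=3: → [8,16); WM=13
i=10 t=9 v=3: DROP (t<13-2); WM=13
i=11 t=20 v=1: → [16,24); WM=20; [8,16) fires=25
i=12 t=20 v=2: → [16,24); WM=20
i=13 t=20 v=2: → [16,24); WM=20
i=14 t=20 v=6: → [16,24); WM=20
i=15 t=22 v=2: → [16,24); WM=22
i=16 t=22 v=5: → [16,24); WM=22
i=17 t=23 v=5: → [16,24); WM=23
i=18 t=25 v=4: → [24,32); WM=25; [16,24) fires=23
i=19 t=26 v=1: → [24,32); WM=26
i=20 t=26 v=3: → [24,32); WM=26
i=21 t=29 v=3: → [24,32); WM=29
i=22 t=29 v=9: → [24,32); WM=29
i=23 t=30 v=1: → [24,32); WM=30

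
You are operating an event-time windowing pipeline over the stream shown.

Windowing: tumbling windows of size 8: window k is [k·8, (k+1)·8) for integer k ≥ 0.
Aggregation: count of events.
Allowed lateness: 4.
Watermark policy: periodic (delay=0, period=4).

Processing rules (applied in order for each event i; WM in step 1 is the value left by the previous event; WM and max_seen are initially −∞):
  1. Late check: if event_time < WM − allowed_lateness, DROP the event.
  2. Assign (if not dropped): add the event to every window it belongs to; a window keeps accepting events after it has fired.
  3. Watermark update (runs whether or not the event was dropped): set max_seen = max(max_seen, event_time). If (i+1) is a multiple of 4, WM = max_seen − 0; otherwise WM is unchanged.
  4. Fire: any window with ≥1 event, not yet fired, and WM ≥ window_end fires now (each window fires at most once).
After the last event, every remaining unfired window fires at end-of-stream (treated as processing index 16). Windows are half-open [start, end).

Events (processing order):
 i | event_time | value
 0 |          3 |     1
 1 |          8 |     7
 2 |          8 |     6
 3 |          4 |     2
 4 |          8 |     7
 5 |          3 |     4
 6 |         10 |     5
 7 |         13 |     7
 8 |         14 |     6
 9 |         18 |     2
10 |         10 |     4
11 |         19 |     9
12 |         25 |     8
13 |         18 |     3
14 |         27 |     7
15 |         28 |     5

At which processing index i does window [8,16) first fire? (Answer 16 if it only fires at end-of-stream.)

11

i=0 t=3 v=1: → [0,8); WM=−∞
i=1 t=8 v=7: → [8,16); WM=−∞
i=2 t=8 v=6: → [8,16); WM=−∞
i=3 t=4 v=2: → [0,8); WM=8; [0,8) fires=2
i=4 t=8 v=7: → [8,16); WM=8
i=5 t=3 v=4: DROP (t<8-4); WM=8
i=6 t=10 v=5: → [8,16); WM=8
i=7 t=13 v=7: → [8,16); WM=13
i=8 t=14 v=6: → [8,16); WM=13
i=9 t=18 v=2: → [16,24); WM=13
i=10 t=10 v=4: → [8,16); WM=13
i=11 t=19 v=9: → [16,24); WM=19; [8,16) fires=7
i=12 t=25 v=8: → [24,32); WM=19
i=13 t=18 v=3: → [16,24); WM=19
i=14 t=27 v=7: → [24,32); WM=19
i=15 t=28 v=5: → [24,32); WM=28; [16,24) fires=3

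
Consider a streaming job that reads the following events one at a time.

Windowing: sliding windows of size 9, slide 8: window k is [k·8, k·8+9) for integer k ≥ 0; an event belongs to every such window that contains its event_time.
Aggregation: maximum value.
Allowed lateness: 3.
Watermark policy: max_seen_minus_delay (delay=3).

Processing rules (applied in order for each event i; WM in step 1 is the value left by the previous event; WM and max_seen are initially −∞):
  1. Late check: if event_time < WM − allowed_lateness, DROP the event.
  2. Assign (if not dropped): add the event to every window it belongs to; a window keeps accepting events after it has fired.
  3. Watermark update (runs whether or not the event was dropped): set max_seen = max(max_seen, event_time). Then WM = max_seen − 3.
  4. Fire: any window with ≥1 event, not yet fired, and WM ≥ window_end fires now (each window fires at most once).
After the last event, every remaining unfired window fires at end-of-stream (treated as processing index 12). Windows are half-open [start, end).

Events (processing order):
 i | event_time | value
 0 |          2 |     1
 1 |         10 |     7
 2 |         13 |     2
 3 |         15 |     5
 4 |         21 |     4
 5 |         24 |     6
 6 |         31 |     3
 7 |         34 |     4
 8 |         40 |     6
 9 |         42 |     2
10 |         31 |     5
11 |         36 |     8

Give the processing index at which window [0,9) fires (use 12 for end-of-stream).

i=0 t=2 v=1: → [0,9); WM=-1
i=1 t=10 v=7: → [8,17); WM=7
i=2 t=13 v=2: → [8,17); WM=10; [0,9) fires=1
i=3 t=15 v=5: → [8,17); WM=12
i=4 t=21 v=4: → [16,25); WM=18; [8,17) fires=7
i=5 t=24 v=6: → [24,33),[16,25); WM=21
i=6 t=31 v=3: → [24,33); WM=28; [16,25) fires=6
i=7 t=34 v=4: → [32,41); WM=31
i=8 t=40 v=6: → [40,49),[32,41); WM=37; [24,33) fires=6
i=9 t=42 v=2: → [40,49); WM=39
i=10 t=31 v=5: DROP (t<39-3); WM=39
i=11 t=36 v=8: → [32,41); WM=39

2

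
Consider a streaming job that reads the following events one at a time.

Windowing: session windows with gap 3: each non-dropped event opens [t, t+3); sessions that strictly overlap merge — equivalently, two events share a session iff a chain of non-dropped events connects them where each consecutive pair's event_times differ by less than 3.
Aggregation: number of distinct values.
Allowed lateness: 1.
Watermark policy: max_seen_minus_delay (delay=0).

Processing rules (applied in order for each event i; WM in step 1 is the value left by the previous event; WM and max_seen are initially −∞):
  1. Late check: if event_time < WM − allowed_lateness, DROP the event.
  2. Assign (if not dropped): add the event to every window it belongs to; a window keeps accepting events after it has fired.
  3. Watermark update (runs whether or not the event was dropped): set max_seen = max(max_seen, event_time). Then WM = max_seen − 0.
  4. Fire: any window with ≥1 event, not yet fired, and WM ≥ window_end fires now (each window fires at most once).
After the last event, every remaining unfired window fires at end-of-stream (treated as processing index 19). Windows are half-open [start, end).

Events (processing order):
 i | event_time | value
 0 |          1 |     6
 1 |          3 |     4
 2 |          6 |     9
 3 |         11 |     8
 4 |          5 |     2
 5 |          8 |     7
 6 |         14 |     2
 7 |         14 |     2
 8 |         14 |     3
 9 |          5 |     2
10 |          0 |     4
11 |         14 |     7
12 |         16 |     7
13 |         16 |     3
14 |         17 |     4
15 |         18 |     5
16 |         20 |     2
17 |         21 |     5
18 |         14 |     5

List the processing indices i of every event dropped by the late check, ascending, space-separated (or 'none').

4 5 9 10 18

i=0 t=1 v=6: → [1,4); WM=1
i=1 t=3 v=4: → [1,6); WM=3
i=2 t=6 v=9: → [6,9); WM=6
i=3 t=11 v=8: → [11,14); WM=11
i=4 t=5 v=2: DROP (t<11-1); WM=11
i=5 t=8 v=7: DROP (t<11-1); WM=11
i=6 t=14 v=2: → [14,17); WM=14
i=7 t=14 v=2: → [14,17); WM=14
i=8 t=14 v=3: → [14,17); WM=14
i=9 t=5 v=2: DROP (t<14-1); WM=14
i=10 t=0 v=4: DROP (t<14-1); WM=14
i=11 t=14 v=7: → [14,17); WM=14
i=12 t=16 v=7: → [14,19); WM=16
i=13 t=16 v=3: → [14,19); WM=16
i=14 t=17 v=4: → [14,20); WM=17
i=15 t=18 v=5: → [14,21); WM=18
i=16 t=20 v=2: → [14,23); WM=20
i=17 t=21 v=5: → [14,24); WM=21
i=18 t=14 v=5: DROP (t<21-1); WM=21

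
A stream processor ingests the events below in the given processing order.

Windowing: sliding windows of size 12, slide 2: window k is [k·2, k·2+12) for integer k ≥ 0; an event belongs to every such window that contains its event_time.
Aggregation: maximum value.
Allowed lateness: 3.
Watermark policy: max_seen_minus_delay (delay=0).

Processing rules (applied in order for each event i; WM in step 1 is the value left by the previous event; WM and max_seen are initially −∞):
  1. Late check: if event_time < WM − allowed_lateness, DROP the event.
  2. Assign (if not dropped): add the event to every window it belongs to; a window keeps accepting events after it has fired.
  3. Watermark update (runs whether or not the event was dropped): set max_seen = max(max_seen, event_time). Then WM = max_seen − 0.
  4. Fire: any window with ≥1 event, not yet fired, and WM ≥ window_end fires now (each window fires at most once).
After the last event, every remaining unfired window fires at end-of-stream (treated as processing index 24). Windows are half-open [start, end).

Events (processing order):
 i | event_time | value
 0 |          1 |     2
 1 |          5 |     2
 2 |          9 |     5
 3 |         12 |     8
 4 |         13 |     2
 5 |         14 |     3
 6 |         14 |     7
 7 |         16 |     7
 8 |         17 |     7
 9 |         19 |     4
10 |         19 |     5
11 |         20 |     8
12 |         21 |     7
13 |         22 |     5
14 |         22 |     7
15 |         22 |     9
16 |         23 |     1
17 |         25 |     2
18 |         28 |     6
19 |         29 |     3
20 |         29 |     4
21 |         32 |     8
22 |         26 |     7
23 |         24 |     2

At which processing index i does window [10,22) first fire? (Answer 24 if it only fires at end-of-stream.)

13

i=0 t=1 v=2: → [0,12); WM=1
i=1 t=5 v=2: → [4,16),[2,14),[0,12); WM=5
i=2 t=9 v=5: → [8,20),[6,18),[4,16),[2,14),[0,12); WM=9
i=3 t=12 v=8: → [12,24),[10,22),[8,20),[6,18),[4,16),[2,14); WM=12; [0,12) fires=5
i=4 t=13 v=2: → [12,24),[10,22),[8,20),[6,18),[4,16),[2,14); WM=13
i=5 t=14 v=3: → [14,26),[12,24),[10,22),[8,20),[6,18),[4,16); WM=14; [2,14) fires=8
i=6 t=14 v=7: → [14,26),[12,24),[10,22),[8,20),[6,18),[4,16); WM=14
i=7 t=16 v=7: → [16,28),[14,26),[12,24),[10,22),[8,20),[6,18); WM=16; [4,16) fires=8
i=8 t=17 v=7: → [16,28),[14,26),[12,24),[10,22),[8,20),[6,18); WM=17
i=9 t=19 v=4: → [18,30),[16,28),[14,26),[12,24),[10,22),[8,20); WM=19; [6,18) fires=8
i=10 t=19 v=5: → [18,30),[16,28),[14,26),[12,24),[10,22),[8,20); WM=19
i=11 t=20 v=8: → [20,32),[18,30),[16,28),[14,26),[12,24),[10,22); WM=20; [8,20) fires=8
i=12 t=21 v=7: → [20,32),[18,30),[16,28),[14,26),[12,24),[10,22); WM=21
i=13 t=22 v=5: → [22,34),[20,32),[18,30),[16,28),[14,26),[12,24); WM=22; [10,22) fires=8
i=14 t=22 v=7: → [22,34),[20,32),[18,30),[16,28),[14,26),[12,24); WM=22
i=15 t=22 v=9: → [22,34),[20,32),[18,30),[16,28),[14,26),[12,24); WM=22
i=16 t=23 v=1: → [22,34),[20,32),[18,30),[16,28),[14,26),[12,24); WM=23
i=17 t=25 v=2: → [24,36),[22,34),[20,32),[18,30),[16,28),[14,26); WM=25; [12,24) fires=9
i=18 t=28 v=6: → [28,40),[26,38),[24,36),[22,34),[20,32),[18,30); WM=28; [14,26) fires=9 [16,28) fires=9
i=19 t=29 v=3: → [28,40),[26,38),[24,36),[22,34),[20,32),[18,30); WM=29
i=20 t=29 v=4: → [28,40),[26,38),[24,36),[22,34),[20,32),[18,30); WM=29
i=21 t=32 v=8: → [32,44),[30,42),[28,40),[26,38),[24,36),[22,34); WM=32; [18,30) fires=9 [20,32) fires=9
i=22 t=26 v=7: DROP (t<32-3); WM=32
i=23 t=24 v=2: DROP (t<32-3); WM=32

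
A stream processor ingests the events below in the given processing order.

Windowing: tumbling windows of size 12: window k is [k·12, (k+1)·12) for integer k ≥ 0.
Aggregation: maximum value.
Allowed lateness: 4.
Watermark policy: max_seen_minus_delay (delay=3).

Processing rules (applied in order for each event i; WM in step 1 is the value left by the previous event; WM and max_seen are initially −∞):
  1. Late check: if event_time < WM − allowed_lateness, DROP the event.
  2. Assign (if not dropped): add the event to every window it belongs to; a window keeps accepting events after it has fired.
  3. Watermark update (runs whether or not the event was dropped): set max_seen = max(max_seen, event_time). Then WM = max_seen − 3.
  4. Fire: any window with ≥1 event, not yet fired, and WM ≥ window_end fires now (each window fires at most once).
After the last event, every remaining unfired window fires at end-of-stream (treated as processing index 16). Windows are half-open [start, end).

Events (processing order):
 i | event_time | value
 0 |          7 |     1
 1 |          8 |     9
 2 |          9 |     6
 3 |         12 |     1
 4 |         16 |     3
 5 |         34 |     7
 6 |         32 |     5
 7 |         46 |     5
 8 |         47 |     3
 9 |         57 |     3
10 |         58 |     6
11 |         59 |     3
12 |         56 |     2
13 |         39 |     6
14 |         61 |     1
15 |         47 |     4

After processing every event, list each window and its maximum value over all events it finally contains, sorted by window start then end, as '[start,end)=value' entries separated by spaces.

[0,12)=9 [12,24)=3 [24,36)=7 [36,48)=5 [48,60)=6 [60,72)=1

i=0 t=7 v=1: → [0,12); WM=4
i=1 t=8 v=9: → [0,12); WM=5
i=2 t=9 v=6: → [0,12); WM=6
i=3 t=12 v=1: → [12,24); WM=9
i=4 t=16 v=3: → [12,24); WM=13; [0,12) fires=9
i=5 t=34 v=7: → [24,36); WM=31; [12,24) fires=3
i=6 t=32 v=5: → [24,36); WM=31
i=7 t=46 v=5: → [36,48); WM=43; [24,36) fires=7
i=8 t=47 v=3: → [36,48); WM=44
i=9 t=57 v=3: → [48,60); WM=54; [36,48) fires=5
i=10 t=58 v=6: → [48,60); WM=55
i=11 t=59 v=3: → [48,60); WM=56
i=12 t=56 v=2: → [48,60); WM=56
i=13 t=39 v=6: DROP (t<56-4); WM=56
i=14 t=61 v=1: → [60,72); WM=58
i=15 t=47 v=4: DROP (t<58-4); WM=58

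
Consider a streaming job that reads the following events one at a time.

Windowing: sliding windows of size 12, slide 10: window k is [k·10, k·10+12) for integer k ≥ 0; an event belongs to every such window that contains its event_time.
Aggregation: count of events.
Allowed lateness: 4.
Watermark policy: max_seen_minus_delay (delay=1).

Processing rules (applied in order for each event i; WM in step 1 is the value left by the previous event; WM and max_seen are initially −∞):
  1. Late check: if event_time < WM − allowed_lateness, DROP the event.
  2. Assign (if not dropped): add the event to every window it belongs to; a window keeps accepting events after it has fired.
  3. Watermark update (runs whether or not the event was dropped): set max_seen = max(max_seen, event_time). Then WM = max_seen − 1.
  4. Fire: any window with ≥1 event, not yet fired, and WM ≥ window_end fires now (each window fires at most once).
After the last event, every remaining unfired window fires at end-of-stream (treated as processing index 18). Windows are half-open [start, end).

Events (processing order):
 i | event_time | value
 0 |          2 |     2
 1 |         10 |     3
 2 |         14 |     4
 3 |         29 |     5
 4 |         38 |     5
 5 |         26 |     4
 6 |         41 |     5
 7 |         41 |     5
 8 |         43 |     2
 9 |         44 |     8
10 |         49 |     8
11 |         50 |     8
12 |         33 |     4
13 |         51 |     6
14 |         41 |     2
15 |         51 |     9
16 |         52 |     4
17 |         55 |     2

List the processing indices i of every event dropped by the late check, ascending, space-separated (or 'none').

i=0 t=2 v=2: → [0,12); WM=1
i=1 t=10 v=3: → [10,22),[0,12); WM=9
i=2 t=14 v=4: → [10,22); WM=13; [0,12) fires=2
i=3 t=29 v=5: → [20,32); WM=28; [10,22) fires=2
i=4 t=38 v=5: → [30,42); WM=37; [20,32) fires=1
i=5 t=26 v=4: DROP (t<37-4); WM=37
i=6 t=41 v=5: → [40,52),[30,42); WM=40
i=7 t=41 v=5: → [40,52),[30,42); WM=40
i=8 t=43 v=2: → [40,52); WM=42; [30,42) fires=3
i=9 t=44 v=8: → [40,52); WM=43
i=10 t=49 v=8: → [40,52); WM=48
i=11 t=50 v=8: → [50,62),[40,52); WM=49
i=12 t=33 v=4: DROP (t<49-4); WM=49
i=13 t=51 v=6: → [50,62),[40,52); WM=50
i=14 t=41 v=2: DROP (t<50-4); WM=50
i=15 t=51 v=9: → [50,62),[40,52); WM=50
i=16 t=52 v=4: → [50,62); WM=51
i=17 t=55 v=2: → [50,62); WM=54; [40,52) fires=8

5 12 14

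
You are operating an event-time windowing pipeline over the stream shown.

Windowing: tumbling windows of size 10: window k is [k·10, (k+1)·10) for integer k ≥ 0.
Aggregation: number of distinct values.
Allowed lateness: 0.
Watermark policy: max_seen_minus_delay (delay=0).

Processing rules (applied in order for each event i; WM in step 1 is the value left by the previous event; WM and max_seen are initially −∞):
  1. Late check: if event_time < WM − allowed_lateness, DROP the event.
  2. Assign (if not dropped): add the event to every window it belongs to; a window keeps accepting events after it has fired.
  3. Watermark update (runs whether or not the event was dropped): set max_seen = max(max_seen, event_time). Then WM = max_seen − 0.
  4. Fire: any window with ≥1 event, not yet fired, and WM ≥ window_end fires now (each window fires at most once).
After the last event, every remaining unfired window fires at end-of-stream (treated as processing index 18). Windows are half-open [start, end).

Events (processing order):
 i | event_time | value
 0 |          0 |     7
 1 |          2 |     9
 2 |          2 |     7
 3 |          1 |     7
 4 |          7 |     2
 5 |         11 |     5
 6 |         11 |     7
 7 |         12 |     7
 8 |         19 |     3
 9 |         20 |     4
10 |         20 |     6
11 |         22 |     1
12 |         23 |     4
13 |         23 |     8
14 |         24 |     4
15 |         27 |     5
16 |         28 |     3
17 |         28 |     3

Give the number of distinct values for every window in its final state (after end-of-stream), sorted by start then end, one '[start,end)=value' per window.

i=0 t=0 v=7: → [0,10); WM=0
i=1 t=2 v=9: → [0,10); WM=2
i=2 t=2 v=7: → [0,10); WM=2
i=3 t=1 v=7: DROP (t<2-0); WM=2
i=4 t=7 v=2: → [0,10); WM=7
i=5 t=11 v=5: → [10,20); WM=11; [0,10) fires=3
i=6 t=11 v=7: → [10,20); WM=11
i=7 t=12 v=7: → [10,20); WM=12
i=8 t=19 v=3: → [10,20); WM=19
i=9 t=20 v=4: → [20,30); WM=20; [10,20) fires=3
i=10 t=20 v=6: → [20,30); WM=20
i=11 t=22 v=1: → [20,30); WM=22
i=12 t=23 v=4: → [20,30); WM=23
i=13 t=23 v=8: → [20,30); WM=23
i=14 t=24 v=4: → [20,30); WM=24
i=15 t=27 v=5: → [20,30); WM=27
i=16 t=28 v=3: → [20,30); WM=28
i=17 t=28 v=3: → [20,30); WM=28

[0,10)=3 [10,20)=3 [20,30)=6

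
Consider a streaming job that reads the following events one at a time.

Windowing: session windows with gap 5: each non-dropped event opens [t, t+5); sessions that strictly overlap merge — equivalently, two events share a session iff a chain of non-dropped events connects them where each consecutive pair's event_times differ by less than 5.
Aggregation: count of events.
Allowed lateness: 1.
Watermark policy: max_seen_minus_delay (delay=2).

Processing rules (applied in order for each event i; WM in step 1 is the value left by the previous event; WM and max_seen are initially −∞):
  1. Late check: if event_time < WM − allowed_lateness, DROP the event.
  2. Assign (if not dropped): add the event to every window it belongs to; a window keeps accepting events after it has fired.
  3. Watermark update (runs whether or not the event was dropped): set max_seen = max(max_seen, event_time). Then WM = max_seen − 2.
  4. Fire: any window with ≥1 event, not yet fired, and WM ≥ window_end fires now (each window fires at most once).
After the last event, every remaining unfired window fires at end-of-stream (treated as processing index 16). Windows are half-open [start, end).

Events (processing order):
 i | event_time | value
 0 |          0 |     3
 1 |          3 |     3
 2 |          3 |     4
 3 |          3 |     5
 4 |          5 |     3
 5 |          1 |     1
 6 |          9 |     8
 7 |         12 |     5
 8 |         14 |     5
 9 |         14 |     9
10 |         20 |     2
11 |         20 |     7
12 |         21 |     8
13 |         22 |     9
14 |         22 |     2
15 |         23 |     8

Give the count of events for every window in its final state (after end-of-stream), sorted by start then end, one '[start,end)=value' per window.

i=0 t=0 v=3: → [0,5); WM=-2
i=1 t=3 v=3: → [0,8); WM=1
i=2 t=3 v=4: → [0,8); WM=1
i=3 t=3 v=5: → [0,8); WM=1
i=4 t=5 v=3: → [0,10); WM=3
i=5 t=1 v=1: DROP (t<3-1); WM=3
i=6 t=9 v=8: → [0,14); WM=7
i=7 t=12 v=5: → [0,17); WM=10
i=8 t=14 v=5: → [0,19); WM=12
i=9 t=14 v=9: → [0,19); WM=12
i=10 t=20 v=2: → [20,25); WM=18
i=11 t=20 v=7: → [20,25); WM=18
i=12 t=21 v=8: → [20,26); WM=19
i=13 t=22 v=9: → [20,27); WM=20
i=14 t=22 v=2: → [20,27); WM=20
i=15 t=23 v=8: → [20,28); WM=21

[0,19)=9 [20,28)=6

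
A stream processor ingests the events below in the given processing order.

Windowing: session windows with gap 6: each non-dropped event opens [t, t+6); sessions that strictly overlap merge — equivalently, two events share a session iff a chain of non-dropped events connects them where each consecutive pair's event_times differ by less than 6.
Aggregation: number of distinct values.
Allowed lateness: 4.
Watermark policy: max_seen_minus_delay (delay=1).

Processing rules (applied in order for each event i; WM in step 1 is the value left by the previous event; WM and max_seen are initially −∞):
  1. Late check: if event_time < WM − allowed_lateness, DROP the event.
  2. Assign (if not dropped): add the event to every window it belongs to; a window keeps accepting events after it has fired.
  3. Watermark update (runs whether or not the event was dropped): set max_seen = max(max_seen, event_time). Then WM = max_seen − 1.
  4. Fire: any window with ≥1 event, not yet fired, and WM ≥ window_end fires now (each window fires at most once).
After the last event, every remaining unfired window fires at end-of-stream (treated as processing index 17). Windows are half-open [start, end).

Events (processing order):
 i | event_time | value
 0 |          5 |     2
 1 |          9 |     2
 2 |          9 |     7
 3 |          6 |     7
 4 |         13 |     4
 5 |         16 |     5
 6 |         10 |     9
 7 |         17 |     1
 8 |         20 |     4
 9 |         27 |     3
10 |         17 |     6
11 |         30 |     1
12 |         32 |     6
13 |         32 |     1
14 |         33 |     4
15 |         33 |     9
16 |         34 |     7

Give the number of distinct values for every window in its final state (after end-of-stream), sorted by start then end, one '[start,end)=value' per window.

i=0 t=5 v=2: → [5,11); WM=4
i=1 t=9 v=2: → [5,15); WM=8
i=2 t=9 v=7: → [5,15); WM=8
i=3 t=6 v=7: → [5,15); WM=8
i=4 t=13 v=4: → [5,19); WM=12
i=5 t=16 v=5: → [5,22); WM=15
i=6 t=10 v=9: DROP (t<15-4); WM=15
i=7 t=17 v=1: → [5,23); WM=16
i=8 t=20 v=4: → [5,26); WM=19
i=9 t=27 v=3: → [27,33); WM=26
i=10 t=17 v=6: DROP (t<26-4); WM=26
i=11 t=30 v=1: → [27,36); WM=29
i=12 t=32 v=6: → [27,38); WM=31
i=13 t=32 v=1: → [27,38); WM=31
i=14 t=33 v=4: → [27,39); WM=32
i=15 t=33 v=9: → [27,39); WM=32
i=16 t=34 v=7: → [27,40); WM=33

[5,26)=5 [27,40)=6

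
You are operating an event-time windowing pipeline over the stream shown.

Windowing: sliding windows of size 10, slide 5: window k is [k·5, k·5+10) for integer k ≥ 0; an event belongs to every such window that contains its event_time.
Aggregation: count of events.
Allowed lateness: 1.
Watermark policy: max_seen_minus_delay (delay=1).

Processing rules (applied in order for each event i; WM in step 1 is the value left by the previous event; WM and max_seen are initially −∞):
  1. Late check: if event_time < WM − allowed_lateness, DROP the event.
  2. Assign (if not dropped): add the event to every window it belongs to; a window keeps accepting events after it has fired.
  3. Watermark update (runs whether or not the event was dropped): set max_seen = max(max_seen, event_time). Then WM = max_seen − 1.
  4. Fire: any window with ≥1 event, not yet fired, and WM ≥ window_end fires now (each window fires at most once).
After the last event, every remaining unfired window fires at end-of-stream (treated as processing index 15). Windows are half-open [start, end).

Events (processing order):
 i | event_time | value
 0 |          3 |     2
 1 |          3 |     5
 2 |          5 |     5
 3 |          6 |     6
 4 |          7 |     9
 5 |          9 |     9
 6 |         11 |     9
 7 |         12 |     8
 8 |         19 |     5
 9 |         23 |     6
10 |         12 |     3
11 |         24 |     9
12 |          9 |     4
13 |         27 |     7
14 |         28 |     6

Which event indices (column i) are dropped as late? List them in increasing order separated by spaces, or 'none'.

10 12

i=0 t=3 v=2: → [0,10); WM=2
i=1 t=3 v=5: → [0,10); WM=2
i=2 t=5 v=5: → [5,15),[0,10); WM=4
i=3 t=6 v=6: → [5,15),[0,10); WM=5
i=4 t=7 v=9: → [5,15),[0,10); WM=6
i=5 t=9 v=9: → [5,15),[0,10); WM=8
i=6 t=11 v=9: → [10,20),[5,15); WM=10; [0,10) fires=6
i=7 t=12 v=8: → [10,20),[5,15); WM=11
i=8 t=19 v=5: → [15,25),[10,20); WM=18; [5,15) fires=6
i=9 t=23 v=6: → [20,30),[15,25); WM=22; [10,20) fires=3
i=10 t=12 v=3: DROP (t<22-1); WM=22
i=11 t=24 v=9: → [20,30),[15,25); WM=23
i=12 t=9 v=4: DROP (t<23-1); WM=23
i=13 t=27 v=7: → [25,35),[20,30); WM=26; [15,25) fires=3
i=14 t=28 v=6: → [25,35),[20,30); WM=27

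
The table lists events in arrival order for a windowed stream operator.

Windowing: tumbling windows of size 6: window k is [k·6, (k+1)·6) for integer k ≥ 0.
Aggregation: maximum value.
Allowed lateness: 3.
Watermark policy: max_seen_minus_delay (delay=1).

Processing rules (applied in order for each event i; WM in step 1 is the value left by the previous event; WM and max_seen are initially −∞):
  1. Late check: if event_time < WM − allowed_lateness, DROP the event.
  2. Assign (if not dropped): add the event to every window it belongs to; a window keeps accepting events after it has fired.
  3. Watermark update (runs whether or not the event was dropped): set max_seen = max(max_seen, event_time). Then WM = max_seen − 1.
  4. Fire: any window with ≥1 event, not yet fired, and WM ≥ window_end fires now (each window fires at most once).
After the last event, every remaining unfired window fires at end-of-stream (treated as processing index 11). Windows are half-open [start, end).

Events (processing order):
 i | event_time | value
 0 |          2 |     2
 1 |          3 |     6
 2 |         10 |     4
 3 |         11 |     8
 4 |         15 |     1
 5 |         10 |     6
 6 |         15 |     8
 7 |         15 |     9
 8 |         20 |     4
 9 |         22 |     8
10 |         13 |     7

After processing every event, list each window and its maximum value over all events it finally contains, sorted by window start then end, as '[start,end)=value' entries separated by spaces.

i=0 t=2 v=2: → [0,6); WM=1
i=1 t=3 v=6: → [0,6); WM=2
i=2 t=10 v=4: → [6,12); WM=9; [0,6) fires=6
i=3 t=11 v=8: → [6,12); WM=10
i=4 t=15 v=1: → [12,18); WM=14; [6,12) fires=8
i=5 t=10 v=6: DROP (t<14-3); WM=14
i=6 t=15 v=8: → [12,18); WM=14
i=7 t=15 v=9: → [12,18); WM=14
i=8 t=20 v=4: → [18,24); WM=19; [12,18) fires=9
i=9 t=22 v=8: → [18,24); WM=21
i=10 t=13 v=7: DROP (t<21-3); WM=21

[0,6)=6 [6,12)=8 [12,18)=9 [18,24)=8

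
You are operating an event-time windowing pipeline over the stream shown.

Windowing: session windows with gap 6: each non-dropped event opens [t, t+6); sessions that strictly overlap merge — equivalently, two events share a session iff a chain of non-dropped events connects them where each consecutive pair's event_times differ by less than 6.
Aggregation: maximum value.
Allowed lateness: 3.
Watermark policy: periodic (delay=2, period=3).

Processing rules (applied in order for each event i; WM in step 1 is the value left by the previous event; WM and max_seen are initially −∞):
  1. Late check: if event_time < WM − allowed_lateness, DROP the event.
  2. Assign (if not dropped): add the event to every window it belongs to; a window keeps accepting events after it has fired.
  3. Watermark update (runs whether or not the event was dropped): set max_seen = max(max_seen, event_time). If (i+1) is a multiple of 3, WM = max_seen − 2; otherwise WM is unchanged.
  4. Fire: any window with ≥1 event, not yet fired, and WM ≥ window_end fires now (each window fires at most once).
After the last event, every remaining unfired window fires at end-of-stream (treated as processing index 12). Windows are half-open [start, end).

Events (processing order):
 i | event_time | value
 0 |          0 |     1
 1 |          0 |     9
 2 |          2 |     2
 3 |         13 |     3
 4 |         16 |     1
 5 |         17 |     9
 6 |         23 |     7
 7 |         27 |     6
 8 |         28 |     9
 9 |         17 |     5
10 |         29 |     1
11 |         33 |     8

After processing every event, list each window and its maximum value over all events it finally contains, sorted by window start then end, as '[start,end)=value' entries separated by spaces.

i=0 t=0 v=1: → [0,6); WM=−∞
i=1 t=0 v=9: → [0,6); WM=−∞
i=2 t=2 v=2: → [0,8); WM=0
i=3 t=13 v=3: → [13,19); WM=0
i=4 t=16 v=1: → [13,22); WM=0
i=5 t=17 v=9: → [13,23); WM=15
i=6 t=23 v=7: → [23,29); WM=15
i=7 t=27 v=6: → [23,33); WM=15
i=8 t=28 v=9: → [23,34); WM=26
i=9 t=17 v=5: DROP (t<26-3); WM=26
i=10 t=29 v=1: → [23,35); WM=26
i=11 t=33 v=8: → [23,39); WM=31

[0,8)=9 [13,23)=9 [23,39)=9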